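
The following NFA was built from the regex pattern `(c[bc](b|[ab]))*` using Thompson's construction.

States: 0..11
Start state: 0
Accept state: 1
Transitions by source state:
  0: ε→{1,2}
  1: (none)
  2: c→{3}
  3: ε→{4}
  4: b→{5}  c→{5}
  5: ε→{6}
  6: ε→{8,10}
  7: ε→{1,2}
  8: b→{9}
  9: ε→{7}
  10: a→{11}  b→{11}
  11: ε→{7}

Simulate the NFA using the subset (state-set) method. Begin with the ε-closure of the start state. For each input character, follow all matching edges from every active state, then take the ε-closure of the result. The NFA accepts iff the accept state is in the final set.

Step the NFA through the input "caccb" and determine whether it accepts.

Answer: REJECT

Derivation:
initial (ε-close {0}): {0,1,2}
'c' @ 1: {3,4}
'a' @ 2: {}  — state set empty
rest 'ccb' ignored (set empty)
after full input: {}  (accept=1 not in)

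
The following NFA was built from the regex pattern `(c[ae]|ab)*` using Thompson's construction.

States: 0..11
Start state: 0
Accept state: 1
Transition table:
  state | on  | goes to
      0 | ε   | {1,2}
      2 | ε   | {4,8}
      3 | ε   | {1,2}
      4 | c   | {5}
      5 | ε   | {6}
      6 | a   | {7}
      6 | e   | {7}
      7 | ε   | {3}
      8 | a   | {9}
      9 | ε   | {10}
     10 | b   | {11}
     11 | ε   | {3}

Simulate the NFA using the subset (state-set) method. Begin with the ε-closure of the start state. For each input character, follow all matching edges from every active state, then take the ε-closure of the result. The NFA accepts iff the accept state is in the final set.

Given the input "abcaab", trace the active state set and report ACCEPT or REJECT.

start: ε-closure({0}) = {0,1,2,4,8}
'a' @ 1: {9,10}
'b' @ 2: {1,2,3,4,8,11}  (accept∈set)
'c' @ 3: {5,6}
'a' @ 4: {1,2,3,4,7,8}  (accept∈set)
'a' @ 5: {9,10}
'b' @ 6: {1,2,3,4,8,11}  (accept∈set)
end set {1,2,3,4,8,11} — state 1 in

Answer: ACCEPT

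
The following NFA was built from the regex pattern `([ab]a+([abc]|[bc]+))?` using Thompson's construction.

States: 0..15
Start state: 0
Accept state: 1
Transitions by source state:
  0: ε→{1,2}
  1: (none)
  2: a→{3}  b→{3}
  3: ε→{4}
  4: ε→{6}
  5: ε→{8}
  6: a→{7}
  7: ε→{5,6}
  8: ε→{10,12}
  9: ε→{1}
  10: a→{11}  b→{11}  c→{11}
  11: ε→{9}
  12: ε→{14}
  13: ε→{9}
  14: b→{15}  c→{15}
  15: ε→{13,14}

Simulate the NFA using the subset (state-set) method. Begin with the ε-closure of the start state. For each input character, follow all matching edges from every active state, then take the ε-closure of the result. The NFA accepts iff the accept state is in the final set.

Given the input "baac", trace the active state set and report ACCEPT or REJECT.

initial (ε-close {0}): {0,1,2}
'b' @ 1: {3,4,6}
'a' @ 2: {5,6,7,8,10,12,14}
'a' @ 3: {1,5,6,7,8,9,10,11,12,14}  ✓accept
'c' @ 4: {1,9,11,13,14,15}  ✓accept
final: {1,9,11,13,14,15}; accept 1 in set

Answer: ACCEPT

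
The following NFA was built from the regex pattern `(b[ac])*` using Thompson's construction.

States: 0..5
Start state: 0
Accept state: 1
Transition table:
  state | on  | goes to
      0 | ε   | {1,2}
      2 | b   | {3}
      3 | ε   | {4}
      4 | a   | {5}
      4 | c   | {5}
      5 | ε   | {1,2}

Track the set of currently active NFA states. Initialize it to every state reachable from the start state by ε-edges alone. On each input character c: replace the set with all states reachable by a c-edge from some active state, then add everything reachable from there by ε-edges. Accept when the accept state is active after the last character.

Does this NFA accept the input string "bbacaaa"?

S₀ = ε-closure({0}) = {0,1,2}
'b' @ 1: {3,4}
'b' @ 2: {}  — state set empty
rest 'acaaa' ignored (set empty)
final: {}; accept 1 not in set

Answer: REJECT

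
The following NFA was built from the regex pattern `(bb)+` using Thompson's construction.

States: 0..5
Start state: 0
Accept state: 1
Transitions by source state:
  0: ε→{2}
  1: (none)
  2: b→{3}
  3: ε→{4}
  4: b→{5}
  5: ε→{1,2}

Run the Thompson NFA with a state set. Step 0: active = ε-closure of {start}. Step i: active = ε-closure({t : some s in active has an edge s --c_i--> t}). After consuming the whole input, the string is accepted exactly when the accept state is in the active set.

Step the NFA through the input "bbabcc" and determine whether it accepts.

S₀ = ε-closure({0}) = {0,2}
'b' @ 1: {3,4}
'b' @ 2: {1,2,5}  (accept∈set)
'a' @ 3: {}  — dead — no transitions
rest 'bcc' ignored (set empty)
end set {} — state 1 not in

Answer: REJECT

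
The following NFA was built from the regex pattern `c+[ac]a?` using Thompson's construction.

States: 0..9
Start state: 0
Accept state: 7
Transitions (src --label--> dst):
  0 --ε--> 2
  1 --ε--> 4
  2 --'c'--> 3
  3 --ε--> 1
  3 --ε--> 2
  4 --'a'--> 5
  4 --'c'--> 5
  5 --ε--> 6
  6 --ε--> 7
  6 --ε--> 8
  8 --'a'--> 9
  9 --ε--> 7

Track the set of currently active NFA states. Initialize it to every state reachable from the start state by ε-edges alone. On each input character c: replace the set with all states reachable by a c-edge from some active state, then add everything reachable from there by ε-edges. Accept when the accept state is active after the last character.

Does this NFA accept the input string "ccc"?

S₀ = ε-closure({0}) = {0,2}
'c' @ 1: {1,2,3,4}
'c' @ 2: {1,2,3,4,5,6,7,8}  (accept∈set)
'c' @ 3: {1,2,3,4,5,6,7,8}  (accept∈set)
final: {1,2,3,4,5,6,7,8}; accept 7 in set

Answer: ACCEPT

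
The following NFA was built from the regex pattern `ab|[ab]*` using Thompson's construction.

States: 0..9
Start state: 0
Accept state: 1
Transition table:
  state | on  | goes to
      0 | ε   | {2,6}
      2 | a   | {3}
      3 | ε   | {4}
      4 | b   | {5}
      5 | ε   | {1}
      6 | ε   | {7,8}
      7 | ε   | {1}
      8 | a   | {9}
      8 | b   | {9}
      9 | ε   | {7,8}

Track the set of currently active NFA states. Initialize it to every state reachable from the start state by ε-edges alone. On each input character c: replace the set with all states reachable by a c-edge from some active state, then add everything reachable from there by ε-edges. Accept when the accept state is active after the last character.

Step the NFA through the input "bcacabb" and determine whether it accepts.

start: ε-closure({0}) = {0,1,2,6,7,8}
'b' @ 1: {1,7,8,9}  ✓accept
'c' @ 2: {}  — no active states
rest 'acabb' ignored (set empty)
after full input: {}  (accept=1 not in)

Answer: REJECT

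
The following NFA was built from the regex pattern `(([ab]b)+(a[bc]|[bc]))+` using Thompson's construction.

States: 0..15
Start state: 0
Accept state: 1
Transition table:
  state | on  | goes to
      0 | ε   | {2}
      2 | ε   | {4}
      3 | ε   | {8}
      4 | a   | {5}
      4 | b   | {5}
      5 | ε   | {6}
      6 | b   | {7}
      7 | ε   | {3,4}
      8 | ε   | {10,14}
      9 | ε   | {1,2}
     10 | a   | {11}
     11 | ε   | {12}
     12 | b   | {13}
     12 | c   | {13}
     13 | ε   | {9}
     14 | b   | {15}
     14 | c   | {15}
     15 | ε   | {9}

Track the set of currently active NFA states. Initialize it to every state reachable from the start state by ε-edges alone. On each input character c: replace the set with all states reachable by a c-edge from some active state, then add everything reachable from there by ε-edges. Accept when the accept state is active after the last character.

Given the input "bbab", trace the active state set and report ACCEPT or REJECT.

start: ε-closure({0}) = {0,2,4}
'b' @ 1: {5,6}
'b' @ 2: {3,4,7,8,10,14}
'a' @ 3: {5,6,11,12}
'b' @ 4: {1,2,3,4,7,8,9,10,13,14}  [accepting]
final: {1,2,3,4,7,8,9,10,13,14}; accept 1 in set

Answer: ACCEPT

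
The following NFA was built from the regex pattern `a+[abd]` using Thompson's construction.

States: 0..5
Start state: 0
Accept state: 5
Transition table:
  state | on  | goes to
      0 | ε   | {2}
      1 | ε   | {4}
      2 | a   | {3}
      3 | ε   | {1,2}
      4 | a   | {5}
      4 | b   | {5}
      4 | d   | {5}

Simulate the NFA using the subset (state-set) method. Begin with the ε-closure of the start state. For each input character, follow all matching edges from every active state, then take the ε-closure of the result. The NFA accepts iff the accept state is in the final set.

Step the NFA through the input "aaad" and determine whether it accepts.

Answer: ACCEPT

Trace:
S₀ = ε-closure({0}) = {0,2}
'a' @ 1: {1,2,3,4}
'a' @ 2: {1,2,3,4,5}  [accepting]
'a' @ 3: {1,2,3,4,5}  [accepting]
'd' @ 4: {5}  [accepting]
final: {5}; accept 5 in set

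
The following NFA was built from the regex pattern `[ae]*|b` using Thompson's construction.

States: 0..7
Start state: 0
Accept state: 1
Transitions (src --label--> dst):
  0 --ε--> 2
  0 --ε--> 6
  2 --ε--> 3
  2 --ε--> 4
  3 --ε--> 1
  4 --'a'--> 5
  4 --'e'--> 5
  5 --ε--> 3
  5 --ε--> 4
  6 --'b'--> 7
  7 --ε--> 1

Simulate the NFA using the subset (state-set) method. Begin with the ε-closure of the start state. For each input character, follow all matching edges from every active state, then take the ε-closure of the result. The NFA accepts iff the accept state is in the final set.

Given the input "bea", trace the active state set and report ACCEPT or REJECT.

Answer: REJECT

Steps:
S₀ = ε-closure({0}) = {0,1,2,3,4,6}
'b' @ 1: {1,7}  [accepting]
'e' @ 2: {}  — dead — no transitions
rest 'a' ignored (set empty)
after full input: {}  (accept=1 not in)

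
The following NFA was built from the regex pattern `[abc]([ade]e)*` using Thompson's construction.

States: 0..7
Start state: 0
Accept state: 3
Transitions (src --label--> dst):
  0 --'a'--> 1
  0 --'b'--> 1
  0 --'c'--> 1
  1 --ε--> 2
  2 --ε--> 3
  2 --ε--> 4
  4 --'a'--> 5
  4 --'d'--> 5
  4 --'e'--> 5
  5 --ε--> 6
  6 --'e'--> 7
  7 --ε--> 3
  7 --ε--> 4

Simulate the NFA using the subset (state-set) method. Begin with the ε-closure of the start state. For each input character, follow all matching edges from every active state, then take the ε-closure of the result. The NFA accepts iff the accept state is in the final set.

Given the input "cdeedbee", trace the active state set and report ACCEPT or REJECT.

Answer: REJECT

Trace:
initial (ε-close {0}): {0}
'c' @ 1: {1,2,3,4}  [accepting]
'd' @ 2: {5,6}
'e' @ 3: {3,4,7}  [accepting]
'e' @ 4: {5,6}
'd' @ 5: {}  — no active states
rest 'bee' ignored (set empty)
final: {}; accept 3 not in set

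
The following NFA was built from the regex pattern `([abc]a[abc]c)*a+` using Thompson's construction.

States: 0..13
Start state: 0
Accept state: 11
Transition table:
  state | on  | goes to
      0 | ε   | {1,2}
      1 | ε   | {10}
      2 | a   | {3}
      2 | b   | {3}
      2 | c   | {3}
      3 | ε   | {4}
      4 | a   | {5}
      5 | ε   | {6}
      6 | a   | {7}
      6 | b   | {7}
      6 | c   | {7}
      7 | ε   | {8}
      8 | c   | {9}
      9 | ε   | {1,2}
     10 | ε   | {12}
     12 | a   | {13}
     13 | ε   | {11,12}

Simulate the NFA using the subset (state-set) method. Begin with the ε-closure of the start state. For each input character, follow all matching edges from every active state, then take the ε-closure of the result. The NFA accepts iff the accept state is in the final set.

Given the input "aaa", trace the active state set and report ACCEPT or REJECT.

S₀ = ε-closure({0}) = {0,1,2,10,12}
'a' @ 1: {3,4,11,12,13}  ✓accept
'a' @ 2: {5,6,11,12,13}  ✓accept
'a' @ 3: {7,8,11,12,13}  ✓accept
after full input: {7,8,11,12,13}  (accept=11 in)

Answer: ACCEPT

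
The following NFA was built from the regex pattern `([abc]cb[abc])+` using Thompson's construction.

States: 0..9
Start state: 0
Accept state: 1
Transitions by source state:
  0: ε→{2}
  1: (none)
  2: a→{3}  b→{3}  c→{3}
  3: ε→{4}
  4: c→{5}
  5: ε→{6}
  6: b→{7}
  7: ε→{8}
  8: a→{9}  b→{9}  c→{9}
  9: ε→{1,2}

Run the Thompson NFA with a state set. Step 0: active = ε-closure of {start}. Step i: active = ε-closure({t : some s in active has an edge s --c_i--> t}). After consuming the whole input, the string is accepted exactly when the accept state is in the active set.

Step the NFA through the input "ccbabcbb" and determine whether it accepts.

Answer: ACCEPT

Steps:
S₀ = ε-closure({0}) = {0,2}
'c' @ 1: {3,4}
'c' @ 2: {5,6}
'b' @ 3: {7,8}
'a' @ 4: {1,2,9}  [accepting]
'b' @ 5: {3,4}
'c' @ 6: {5,6}
'b' @ 7: {7,8}
'b' @ 8: {1,2,9}  [accepting]
after full input: {1,2,9}  (accept=1 in)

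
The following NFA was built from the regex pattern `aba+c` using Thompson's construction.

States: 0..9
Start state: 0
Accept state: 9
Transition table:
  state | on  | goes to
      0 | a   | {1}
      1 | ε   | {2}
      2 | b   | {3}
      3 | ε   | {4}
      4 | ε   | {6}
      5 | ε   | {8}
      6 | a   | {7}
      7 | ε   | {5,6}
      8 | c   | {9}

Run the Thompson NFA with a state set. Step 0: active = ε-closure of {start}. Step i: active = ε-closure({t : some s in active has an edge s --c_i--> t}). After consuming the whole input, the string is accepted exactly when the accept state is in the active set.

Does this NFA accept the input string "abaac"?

S₀ = ε-closure({0}) = {0}
'a' @ 1: {1,2}
'b' @ 2: {3,4,6}
'a' @ 3: {5,6,7,8}
'a' @ 4: {5,6,7,8}
'c' @ 5: {9}  ✓accept
after full input: {9}  (accept=9 in)

Answer: ACCEPT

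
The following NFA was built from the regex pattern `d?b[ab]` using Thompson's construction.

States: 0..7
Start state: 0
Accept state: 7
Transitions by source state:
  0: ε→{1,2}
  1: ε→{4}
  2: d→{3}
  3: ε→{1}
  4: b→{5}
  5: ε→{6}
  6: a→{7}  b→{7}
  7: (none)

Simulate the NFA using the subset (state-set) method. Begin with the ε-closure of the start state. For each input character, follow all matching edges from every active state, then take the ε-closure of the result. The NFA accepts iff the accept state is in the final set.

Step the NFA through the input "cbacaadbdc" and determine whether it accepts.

Answer: REJECT

Trace:
S₀ = ε-closure({0}) = {0,1,2,4}
'c' @ 1: {}  — no active states
rest 'bacaadbdc' ignored (set empty)
final: {}; accept 7 not in set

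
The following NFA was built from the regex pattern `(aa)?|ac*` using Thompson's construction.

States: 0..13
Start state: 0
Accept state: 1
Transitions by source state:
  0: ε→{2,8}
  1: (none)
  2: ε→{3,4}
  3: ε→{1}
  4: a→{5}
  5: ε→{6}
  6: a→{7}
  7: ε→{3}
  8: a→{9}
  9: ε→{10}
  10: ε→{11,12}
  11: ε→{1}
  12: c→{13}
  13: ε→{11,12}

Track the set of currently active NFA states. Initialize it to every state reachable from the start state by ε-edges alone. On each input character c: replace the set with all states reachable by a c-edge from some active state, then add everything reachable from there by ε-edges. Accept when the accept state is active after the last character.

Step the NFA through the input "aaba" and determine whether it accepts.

Answer: REJECT

Steps:
initial (ε-close {0}): {0,1,2,3,4,8}
'a' @ 1: {1,5,6,9,10,11,12}  ✓accept
'a' @ 2: {1,3,7}  ✓accept
'b' @ 3: {}  — dead — no transitions
rest 'a' ignored (set empty)
end set {} — state 1 not in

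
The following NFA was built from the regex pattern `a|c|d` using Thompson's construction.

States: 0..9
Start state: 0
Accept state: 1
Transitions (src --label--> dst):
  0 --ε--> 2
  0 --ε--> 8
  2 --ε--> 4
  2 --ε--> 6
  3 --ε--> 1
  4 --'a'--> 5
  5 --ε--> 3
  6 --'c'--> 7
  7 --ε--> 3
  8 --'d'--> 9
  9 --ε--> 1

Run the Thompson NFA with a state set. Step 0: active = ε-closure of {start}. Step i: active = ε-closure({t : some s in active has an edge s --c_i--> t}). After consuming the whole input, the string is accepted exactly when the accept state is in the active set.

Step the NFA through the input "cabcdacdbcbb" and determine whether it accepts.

S₀ = ε-closure({0}) = {0,2,4,6,8}
'c' @ 1: {1,3,7}  (accept∈set)
'a' @ 2: {}  — no active states
rest 'bcdacdbcbb' ignored (set empty)
after full input: {}  (accept=1 not in)

Answer: REJECT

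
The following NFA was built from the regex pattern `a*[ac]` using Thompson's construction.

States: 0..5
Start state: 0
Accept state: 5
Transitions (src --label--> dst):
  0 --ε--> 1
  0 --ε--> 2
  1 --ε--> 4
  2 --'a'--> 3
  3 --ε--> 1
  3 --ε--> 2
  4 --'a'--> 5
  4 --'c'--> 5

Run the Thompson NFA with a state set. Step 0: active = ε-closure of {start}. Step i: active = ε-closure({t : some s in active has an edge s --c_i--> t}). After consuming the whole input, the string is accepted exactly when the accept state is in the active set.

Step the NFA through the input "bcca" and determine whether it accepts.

Answer: REJECT

Steps:
initial (ε-close {0}): {0,1,2,4}
'b' @ 1: {}  — no active states
rest 'cca' ignored (set empty)
end set {} — state 5 not in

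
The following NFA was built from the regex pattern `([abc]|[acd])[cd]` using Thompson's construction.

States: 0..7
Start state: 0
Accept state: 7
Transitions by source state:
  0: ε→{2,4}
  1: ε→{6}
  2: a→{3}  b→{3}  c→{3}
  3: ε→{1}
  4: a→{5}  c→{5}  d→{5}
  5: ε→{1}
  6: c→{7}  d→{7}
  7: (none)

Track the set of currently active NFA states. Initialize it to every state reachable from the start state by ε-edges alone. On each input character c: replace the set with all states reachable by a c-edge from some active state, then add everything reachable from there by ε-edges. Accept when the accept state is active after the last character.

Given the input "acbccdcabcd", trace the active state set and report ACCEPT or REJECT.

Answer: REJECT

Trace:
start: ε-closure({0}) = {0,2,4}
'a' @ 1: {1,3,5,6}
'c' @ 2: {7}  [accepting]
'b' @ 3: {}  — no active states
rest 'ccdcabcd' ignored (set empty)
after full input: {}  (accept=7 not in)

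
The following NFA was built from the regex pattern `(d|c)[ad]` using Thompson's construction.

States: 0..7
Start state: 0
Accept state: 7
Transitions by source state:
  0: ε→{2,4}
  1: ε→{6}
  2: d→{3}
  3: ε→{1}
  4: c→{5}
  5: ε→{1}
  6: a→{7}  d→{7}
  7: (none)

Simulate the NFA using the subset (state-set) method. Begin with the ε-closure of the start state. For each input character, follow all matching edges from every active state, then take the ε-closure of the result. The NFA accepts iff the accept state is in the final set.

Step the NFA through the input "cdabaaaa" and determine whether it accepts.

Answer: REJECT

Trace:
start: ε-closure({0}) = {0,2,4}
'c' @ 1: {1,5,6}
'd' @ 2: {7}  ✓accept
'a' @ 3: {}  — no active states
rest 'baaaa' ignored (set empty)
end set {} — state 7 not in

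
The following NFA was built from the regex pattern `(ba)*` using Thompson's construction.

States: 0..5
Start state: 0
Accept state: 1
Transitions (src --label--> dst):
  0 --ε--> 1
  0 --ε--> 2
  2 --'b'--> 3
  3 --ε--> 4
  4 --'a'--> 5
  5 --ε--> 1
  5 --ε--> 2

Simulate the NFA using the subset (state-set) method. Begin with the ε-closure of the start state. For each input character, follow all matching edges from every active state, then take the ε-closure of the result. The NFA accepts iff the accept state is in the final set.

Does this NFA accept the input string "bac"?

Answer: REJECT

Derivation:
initial (ε-close {0}): {0,1,2}
'b' @ 1: {3,4}
'a' @ 2: {1,2,5}  (accept∈set)
'c' @ 3: {}  — dead — no transitions
end set {} — state 1 not in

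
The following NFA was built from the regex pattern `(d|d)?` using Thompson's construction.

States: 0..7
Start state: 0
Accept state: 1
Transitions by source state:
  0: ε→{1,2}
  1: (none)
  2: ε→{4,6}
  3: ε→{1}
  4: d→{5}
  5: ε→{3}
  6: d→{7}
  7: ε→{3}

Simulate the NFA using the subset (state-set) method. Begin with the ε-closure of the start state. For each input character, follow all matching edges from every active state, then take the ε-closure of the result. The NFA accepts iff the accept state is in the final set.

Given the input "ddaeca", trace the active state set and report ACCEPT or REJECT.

Answer: REJECT

Derivation:
start: ε-closure({0}) = {0,1,2,4,6}
'd' @ 1: {1,3,5,7}  [accepting]
'd' @ 2: {}  — dead — no transitions
rest 'aeca' ignored (set empty)
final: {}; accept 1 not in set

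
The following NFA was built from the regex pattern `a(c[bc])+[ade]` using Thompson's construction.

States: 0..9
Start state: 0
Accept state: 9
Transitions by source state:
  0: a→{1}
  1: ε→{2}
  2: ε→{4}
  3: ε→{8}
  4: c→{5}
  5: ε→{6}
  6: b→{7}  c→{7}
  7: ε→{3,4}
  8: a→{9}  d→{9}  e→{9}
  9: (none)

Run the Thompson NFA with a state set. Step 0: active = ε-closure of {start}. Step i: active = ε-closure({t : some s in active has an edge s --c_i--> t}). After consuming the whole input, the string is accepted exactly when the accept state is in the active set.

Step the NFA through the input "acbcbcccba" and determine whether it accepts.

Answer: ACCEPT

Trace:
S₀ = ε-closure({0}) = {0}
'a' @ 1: {1,2,4}
'c' @ 2: {5,6}
'b' @ 3: {3,4,7,8}
'c' @ 4: {5,6}
'b' @ 5: {3,4,7,8}
'c' @ 6: {5,6}
'c' @ 7: {3,4,7,8}
'c' @ 8: {5,6}
'b' @ 9: {3,4,7,8}
'a' @ 10: {9}  [accepting]
after full input: {9}  (accept=9 in)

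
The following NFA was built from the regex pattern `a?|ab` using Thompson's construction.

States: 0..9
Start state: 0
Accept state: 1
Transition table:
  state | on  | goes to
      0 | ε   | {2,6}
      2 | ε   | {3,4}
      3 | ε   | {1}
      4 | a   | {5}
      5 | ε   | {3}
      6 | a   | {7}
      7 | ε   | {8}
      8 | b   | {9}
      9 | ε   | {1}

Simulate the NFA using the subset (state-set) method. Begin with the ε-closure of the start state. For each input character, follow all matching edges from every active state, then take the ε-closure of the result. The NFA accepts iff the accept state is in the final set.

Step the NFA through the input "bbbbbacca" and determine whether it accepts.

Answer: REJECT

Trace:
S₀ = ε-closure({0}) = {0,1,2,3,4,6}
'b' @ 1: {}  — no active states
rest 'bbbbacca' ignored (set empty)
end set {} — state 1 not in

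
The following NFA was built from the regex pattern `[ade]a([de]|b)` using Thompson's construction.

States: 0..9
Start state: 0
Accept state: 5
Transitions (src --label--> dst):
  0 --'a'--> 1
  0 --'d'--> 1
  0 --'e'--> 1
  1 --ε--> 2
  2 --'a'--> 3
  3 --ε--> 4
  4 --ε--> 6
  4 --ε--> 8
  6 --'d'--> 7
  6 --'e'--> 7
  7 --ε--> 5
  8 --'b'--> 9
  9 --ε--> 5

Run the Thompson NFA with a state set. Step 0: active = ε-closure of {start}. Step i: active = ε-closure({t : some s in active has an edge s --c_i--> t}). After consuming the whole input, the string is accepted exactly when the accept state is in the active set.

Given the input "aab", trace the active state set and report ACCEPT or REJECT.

Answer: ACCEPT

Derivation:
S₀ = ε-closure({0}) = {0}
'a' @ 1: {1,2}
'a' @ 2: {3,4,6,8}
'b' @ 3: {5,9}  ✓accept
final: {5,9}; accept 5 in set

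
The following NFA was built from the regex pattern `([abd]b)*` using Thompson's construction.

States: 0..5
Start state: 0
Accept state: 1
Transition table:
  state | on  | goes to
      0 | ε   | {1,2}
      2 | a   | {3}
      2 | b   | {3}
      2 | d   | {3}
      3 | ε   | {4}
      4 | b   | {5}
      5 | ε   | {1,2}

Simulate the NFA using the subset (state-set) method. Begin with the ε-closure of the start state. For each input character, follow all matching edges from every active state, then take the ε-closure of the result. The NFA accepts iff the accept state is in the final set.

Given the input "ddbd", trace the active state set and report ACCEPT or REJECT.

Answer: REJECT

Derivation:
initial (ε-close {0}): {0,1,2}
'd' @ 1: {3,4}
'd' @ 2: {}  — no active states
rest 'bd' ignored (set empty)
final: {}; accept 1 not in set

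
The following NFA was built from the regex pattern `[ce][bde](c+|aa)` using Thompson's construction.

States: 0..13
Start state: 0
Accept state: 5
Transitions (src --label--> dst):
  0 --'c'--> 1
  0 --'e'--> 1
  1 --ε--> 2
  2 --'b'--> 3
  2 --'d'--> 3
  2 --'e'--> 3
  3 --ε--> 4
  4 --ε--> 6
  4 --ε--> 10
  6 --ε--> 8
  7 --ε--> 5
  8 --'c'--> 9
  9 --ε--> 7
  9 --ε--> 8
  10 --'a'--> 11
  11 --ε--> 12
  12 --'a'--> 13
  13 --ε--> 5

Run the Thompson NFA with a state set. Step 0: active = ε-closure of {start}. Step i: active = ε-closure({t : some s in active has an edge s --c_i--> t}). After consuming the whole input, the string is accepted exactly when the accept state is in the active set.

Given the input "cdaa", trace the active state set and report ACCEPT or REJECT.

Answer: ACCEPT

Derivation:
S₀ = ε-closure({0}) = {0}
'c' @ 1: {1,2}
'd' @ 2: {3,4,6,8,10}
'a' @ 3: {11,12}
'a' @ 4: {5,13}  ✓accept
final: {5,13}; accept 5 in set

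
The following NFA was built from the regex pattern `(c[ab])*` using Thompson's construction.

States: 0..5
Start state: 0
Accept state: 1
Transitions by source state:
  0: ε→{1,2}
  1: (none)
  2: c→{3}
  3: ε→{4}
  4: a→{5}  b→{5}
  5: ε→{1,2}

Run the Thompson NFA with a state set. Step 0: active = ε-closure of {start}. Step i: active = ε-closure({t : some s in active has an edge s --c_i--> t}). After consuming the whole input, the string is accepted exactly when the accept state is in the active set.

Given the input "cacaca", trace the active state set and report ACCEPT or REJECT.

Answer: ACCEPT

Derivation:
S₀ = ε-closure({0}) = {0,1,2}
'c' @ 1: {3,4}
'a' @ 2: {1,2,5}  ✓accept
'c' @ 3: {3,4}
'a' @ 4: {1,2,5}  ✓accept
'c' @ 5: {3,4}
'a' @ 6: {1,2,5}  ✓accept
after full input: {1,2,5}  (accept=1 in)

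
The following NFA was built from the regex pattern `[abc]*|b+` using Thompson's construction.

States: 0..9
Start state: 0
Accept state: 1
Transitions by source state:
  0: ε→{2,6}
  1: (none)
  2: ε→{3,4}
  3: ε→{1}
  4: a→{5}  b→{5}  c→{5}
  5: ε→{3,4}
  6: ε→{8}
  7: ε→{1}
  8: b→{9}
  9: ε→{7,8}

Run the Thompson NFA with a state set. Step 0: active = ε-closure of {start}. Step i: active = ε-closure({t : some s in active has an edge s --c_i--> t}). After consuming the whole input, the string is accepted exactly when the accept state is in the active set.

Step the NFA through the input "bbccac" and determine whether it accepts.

Answer: ACCEPT

Derivation:
S₀ = ε-closure({0}) = {0,1,2,3,4,6,8}
'b' @ 1: {1,3,4,5,7,8,9}  (accept∈set)
'b' @ 2: {1,3,4,5,7,8,9}  (accept∈set)
'c' @ 3: {1,3,4,5}  (accept∈set)
'c' @ 4: {1,3,4,5}  (accept∈set)
'a' @ 5: {1,3,4,5}  (accept∈set)
'c' @ 6: {1,3,4,5}  (accept∈set)
after full input: {1,3,4,5}  (accept=1 in)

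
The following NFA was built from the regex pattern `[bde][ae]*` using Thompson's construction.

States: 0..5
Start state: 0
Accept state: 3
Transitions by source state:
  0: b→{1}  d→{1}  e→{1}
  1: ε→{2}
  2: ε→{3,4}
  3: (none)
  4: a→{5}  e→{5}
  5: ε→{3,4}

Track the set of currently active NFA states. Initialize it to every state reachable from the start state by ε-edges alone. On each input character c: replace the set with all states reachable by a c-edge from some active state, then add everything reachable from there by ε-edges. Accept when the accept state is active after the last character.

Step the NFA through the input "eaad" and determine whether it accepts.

Answer: REJECT

Steps:
start: ε-closure({0}) = {0}
'e' @ 1: {1,2,3,4}  (accept∈set)
'a' @ 2: {3,4,5}  (accept∈set)
'a' @ 3: {3,4,5}  (accept∈set)
'd' @ 4: {}  — dead — no transitions
final: {}; accept 3 not in set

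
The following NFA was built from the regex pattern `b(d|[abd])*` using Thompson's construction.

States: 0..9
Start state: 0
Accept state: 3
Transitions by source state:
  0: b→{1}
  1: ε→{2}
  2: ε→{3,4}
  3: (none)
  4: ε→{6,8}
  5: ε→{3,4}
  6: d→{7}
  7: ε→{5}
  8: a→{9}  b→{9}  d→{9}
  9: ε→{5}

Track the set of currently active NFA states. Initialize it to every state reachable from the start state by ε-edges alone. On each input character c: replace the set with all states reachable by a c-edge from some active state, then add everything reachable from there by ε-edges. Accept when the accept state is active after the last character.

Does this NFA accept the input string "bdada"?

Answer: ACCEPT

Trace:
S₀ = ε-closure({0}) = {0}
'b' @ 1: {1,2,3,4,6,8}  (accept∈set)
'd' @ 2: {3,4,5,6,7,8,9}  (accept∈set)
'a' @ 3: {3,4,5,6,8,9}  (accept∈set)
'd' @ 4: {3,4,5,6,7,8,9}  (accept∈set)
'a' @ 5: {3,4,5,6,8,9}  (accept∈set)
final: {3,4,5,6,8,9}; accept 3 in set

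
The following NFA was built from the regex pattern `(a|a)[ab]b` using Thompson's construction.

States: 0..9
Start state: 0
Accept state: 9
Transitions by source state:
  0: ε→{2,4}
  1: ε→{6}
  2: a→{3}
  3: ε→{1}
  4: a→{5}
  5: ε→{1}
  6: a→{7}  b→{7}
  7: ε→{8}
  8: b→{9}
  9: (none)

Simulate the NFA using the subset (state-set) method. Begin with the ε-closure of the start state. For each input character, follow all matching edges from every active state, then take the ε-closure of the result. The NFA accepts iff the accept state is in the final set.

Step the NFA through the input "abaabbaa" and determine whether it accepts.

initial (ε-close {0}): {0,2,4}
'a' @ 1: {1,3,5,6}
'b' @ 2: {7,8}
'a' @ 3: {}  — dead — no transitions
rest 'abbaa' ignored (set empty)
after full input: {}  (accept=9 not in)

Answer: REJECT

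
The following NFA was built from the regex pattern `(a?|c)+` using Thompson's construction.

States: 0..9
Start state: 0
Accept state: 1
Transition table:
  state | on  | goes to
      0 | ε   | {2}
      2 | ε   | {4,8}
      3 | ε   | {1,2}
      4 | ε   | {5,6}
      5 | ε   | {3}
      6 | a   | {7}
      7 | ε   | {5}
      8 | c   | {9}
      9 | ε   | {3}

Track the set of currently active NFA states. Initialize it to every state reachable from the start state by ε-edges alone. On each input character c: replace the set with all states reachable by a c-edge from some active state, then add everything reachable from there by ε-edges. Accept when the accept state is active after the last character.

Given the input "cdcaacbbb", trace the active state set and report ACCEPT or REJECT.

S₀ = ε-closure({0}) = {0,1,2,3,4,5,6,8}
'c' @ 1: {1,2,3,4,5,6,8,9}  (accept∈set)
'd' @ 2: {}  — state set empty
rest 'caacbbb' ignored (set empty)
after full input: {}  (accept=1 not in)

Answer: REJECT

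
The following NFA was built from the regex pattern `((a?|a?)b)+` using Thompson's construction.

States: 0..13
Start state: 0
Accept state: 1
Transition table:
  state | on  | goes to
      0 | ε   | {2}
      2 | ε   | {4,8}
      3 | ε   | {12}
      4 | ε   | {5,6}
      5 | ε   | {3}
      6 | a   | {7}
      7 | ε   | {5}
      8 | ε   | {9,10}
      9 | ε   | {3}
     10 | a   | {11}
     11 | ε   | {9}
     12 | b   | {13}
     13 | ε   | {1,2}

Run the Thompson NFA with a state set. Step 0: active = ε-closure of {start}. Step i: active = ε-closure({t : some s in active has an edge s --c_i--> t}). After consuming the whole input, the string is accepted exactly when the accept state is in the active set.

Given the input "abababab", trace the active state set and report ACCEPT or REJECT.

Answer: ACCEPT

Steps:
initial (ε-close {0}): {0,2,3,4,5,6,8,9,10,12}
'a' @ 1: {3,5,7,9,11,12}
'b' @ 2: {1,2,3,4,5,6,8,9,10,12,13}  (accept∈set)
'a' @ 3: {3,5,7,9,11,12}
'b' @ 4: {1,2,3,4,5,6,8,9,10,12,13}  (accept∈set)
'a' @ 5: {3,5,7,9,11,12}
'b' @ 6: {1,2,3,4,5,6,8,9,10,12,13}  (accept∈set)
'a' @ 7: {3,5,7,9,11,12}
'b' @ 8: {1,2,3,4,5,6,8,9,10,12,13}  (accept∈set)
after full input: {1,2,3,4,5,6,8,9,10,12,13}  (accept=1 in)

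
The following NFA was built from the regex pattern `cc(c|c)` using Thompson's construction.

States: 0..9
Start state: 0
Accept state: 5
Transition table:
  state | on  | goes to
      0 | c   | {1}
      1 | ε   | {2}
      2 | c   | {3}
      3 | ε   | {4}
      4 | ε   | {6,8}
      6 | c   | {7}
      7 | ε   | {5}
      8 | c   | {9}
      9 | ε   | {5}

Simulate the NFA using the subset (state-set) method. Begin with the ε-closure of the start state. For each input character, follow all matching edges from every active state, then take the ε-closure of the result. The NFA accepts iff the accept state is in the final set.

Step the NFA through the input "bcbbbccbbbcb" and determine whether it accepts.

start: ε-closure({0}) = {0}
'b' @ 1: {}  — dead — no transitions
rest 'cbbbccbbbcb' ignored (set empty)
after full input: {}  (accept=5 not in)

Answer: REJECT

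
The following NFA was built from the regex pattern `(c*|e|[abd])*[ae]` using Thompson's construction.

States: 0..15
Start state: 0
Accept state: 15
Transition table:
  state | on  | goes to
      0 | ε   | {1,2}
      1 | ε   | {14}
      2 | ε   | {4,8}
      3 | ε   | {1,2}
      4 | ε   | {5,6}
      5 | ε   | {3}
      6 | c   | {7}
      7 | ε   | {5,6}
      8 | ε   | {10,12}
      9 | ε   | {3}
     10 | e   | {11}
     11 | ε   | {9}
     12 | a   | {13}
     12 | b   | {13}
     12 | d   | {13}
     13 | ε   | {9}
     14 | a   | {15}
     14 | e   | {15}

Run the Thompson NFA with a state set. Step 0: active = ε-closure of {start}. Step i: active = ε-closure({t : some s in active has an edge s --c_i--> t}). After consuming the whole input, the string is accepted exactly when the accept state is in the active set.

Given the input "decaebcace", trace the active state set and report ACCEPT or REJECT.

S₀ = ε-closure({0}) = {0,1,2,3,4,5,6,8,10,12,14}
'd' @ 1: {1,2,3,4,5,6,8,9,10,12,13,14}
'e' @ 2: {1,2,3,4,5,6,8,9,10,11,12,14,15}  (accept∈set)
'c' @ 3: {1,2,3,4,5,6,7,8,10,12,14}
'a' @ 4: {1,2,3,4,5,6,8,9,10,12,13,14,15}  (accept∈set)
'e' @ 5: {1,2,3,4,5,6,8,9,10,11,12,14,15}  (accept∈set)
'b' @ 6: {1,2,3,4,5,6,8,9,10,12,13,14}
'c' @ 7: {1,2,3,4,5,6,7,8,10,12,14}
'a' @ 8: {1,2,3,4,5,6,8,9,10,12,13,14,15}  (accept∈set)
'c' @ 9: {1,2,3,4,5,6,7,8,10,12,14}
'e' @ 10: {1,2,3,4,5,6,8,9,10,11,12,14,15}  (accept∈set)
final: {1,2,3,4,5,6,8,9,10,11,12,14,15}; accept 15 in set

Answer: ACCEPT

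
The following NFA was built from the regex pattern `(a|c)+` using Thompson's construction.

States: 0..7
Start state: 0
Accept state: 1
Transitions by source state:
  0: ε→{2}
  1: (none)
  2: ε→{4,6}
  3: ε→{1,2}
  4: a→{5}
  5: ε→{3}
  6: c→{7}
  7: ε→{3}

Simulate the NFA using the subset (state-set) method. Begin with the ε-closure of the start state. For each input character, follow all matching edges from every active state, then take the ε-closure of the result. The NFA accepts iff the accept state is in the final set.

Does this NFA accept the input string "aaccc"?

Answer: ACCEPT

Steps:
initial (ε-close {0}): {0,2,4,6}
'a' @ 1: {1,2,3,4,5,6}  ✓accept
'a' @ 2: {1,2,3,4,5,6}  ✓accept
'c' @ 3: {1,2,3,4,6,7}  ✓accept
'c' @ 4: {1,2,3,4,6,7}  ✓accept
'c' @ 5: {1,2,3,4,6,7}  ✓accept
end set {1,2,3,4,6,7} — state 1 in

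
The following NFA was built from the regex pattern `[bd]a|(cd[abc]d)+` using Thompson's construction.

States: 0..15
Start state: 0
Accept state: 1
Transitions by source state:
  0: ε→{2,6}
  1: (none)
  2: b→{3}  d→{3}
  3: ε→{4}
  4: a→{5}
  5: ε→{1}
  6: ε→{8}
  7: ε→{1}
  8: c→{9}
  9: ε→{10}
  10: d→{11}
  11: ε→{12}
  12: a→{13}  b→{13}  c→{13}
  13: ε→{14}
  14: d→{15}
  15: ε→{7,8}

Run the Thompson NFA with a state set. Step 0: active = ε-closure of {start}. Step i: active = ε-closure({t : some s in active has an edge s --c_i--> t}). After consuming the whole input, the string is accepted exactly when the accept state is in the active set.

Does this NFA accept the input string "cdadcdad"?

Answer: ACCEPT

Derivation:
start: ε-closure({0}) = {0,2,6,8}
'c' @ 1: {9,10}
'd' @ 2: {11,12}
'a' @ 3: {13,14}
'd' @ 4: {1,7,8,15}  [accepting]
'c' @ 5: {9,10}
'd' @ 6: {11,12}
'a' @ 7: {13,14}
'd' @ 8: {1,7,8,15}  [accepting]
final: {1,7,8,15}; accept 1 in set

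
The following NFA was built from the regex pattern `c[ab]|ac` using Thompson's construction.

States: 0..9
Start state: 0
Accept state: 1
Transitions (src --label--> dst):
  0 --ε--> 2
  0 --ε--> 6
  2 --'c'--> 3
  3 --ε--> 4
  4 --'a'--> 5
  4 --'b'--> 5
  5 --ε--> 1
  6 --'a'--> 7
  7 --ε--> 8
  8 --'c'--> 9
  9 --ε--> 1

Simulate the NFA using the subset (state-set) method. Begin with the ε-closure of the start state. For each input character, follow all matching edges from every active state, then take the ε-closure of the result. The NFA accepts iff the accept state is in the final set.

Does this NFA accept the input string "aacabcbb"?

Answer: REJECT

Derivation:
S₀ = ε-closure({0}) = {0,2,6}
'a' @ 1: {7,8}
'a' @ 2: {}  — state set empty
rest 'cabcbb' ignored (set empty)
final: {}; accept 1 not in set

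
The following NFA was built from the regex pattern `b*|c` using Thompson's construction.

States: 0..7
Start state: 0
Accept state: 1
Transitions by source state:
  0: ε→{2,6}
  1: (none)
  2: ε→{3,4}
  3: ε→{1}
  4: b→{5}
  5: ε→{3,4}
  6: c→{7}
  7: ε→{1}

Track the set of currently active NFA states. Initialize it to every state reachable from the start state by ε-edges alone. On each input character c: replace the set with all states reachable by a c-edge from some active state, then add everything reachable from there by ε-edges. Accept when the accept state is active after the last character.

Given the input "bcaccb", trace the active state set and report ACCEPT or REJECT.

Answer: REJECT

Trace:
S₀ = ε-closure({0}) = {0,1,2,3,4,6}
'b' @ 1: {1,3,4,5}  ✓accept
'c' @ 2: {}  — dead — no transitions
rest 'accb' ignored (set empty)
end set {} — state 1 not in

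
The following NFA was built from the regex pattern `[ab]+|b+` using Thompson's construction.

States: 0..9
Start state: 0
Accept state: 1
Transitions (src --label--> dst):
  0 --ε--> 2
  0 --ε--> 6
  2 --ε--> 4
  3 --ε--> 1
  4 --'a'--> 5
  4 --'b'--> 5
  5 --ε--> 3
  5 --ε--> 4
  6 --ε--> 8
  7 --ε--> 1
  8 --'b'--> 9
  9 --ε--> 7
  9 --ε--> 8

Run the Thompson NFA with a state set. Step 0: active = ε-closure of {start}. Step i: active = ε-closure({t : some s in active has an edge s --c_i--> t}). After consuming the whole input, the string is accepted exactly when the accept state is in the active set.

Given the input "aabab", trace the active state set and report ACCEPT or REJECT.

S₀ = ε-closure({0}) = {0,2,4,6,8}
'a' @ 1: {1,3,4,5}  (accept∈set)
'a' @ 2: {1,3,4,5}  (accept∈set)
'b' @ 3: {1,3,4,5}  (accept∈set)
'a' @ 4: {1,3,4,5}  (accept∈set)
'b' @ 5: {1,3,4,5}  (accept∈set)
end set {1,3,4,5} — state 1 in

Answer: ACCEPT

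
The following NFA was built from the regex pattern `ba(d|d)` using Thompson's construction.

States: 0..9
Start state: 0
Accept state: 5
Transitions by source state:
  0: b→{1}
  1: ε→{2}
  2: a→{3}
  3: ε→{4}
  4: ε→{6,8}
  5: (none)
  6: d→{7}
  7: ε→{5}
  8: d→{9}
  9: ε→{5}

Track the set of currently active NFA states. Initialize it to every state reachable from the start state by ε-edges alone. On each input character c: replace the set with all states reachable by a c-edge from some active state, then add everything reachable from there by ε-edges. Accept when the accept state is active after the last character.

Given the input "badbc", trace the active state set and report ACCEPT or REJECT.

Answer: REJECT

Trace:
start: ε-closure({0}) = {0}
'b' @ 1: {1,2}
'a' @ 2: {3,4,6,8}
'd' @ 3: {5,7,9}  [accepting]
'b' @ 4: {}  — no active states
rest 'c' ignored (set empty)
after full input: {}  (accept=5 not in)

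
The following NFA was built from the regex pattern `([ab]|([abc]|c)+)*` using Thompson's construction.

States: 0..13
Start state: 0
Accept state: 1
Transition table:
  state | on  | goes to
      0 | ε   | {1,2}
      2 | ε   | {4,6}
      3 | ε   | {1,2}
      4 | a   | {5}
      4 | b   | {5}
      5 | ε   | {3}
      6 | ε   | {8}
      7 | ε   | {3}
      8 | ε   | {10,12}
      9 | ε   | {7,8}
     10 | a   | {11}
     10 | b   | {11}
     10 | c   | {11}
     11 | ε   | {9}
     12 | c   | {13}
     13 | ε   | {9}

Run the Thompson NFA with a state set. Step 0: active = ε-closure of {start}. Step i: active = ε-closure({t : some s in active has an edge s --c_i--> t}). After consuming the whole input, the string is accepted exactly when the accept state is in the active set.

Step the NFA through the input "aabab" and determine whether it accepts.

Answer: ACCEPT

Derivation:
start: ε-closure({0}) = {0,1,2,4,6,8,10,12}
'a' @ 1: {1,2,3,4,5,6,7,8,9,10,11,12}  [accepting]
'a' @ 2: {1,2,3,4,5,6,7,8,9,10,11,12}  [accepting]
'b' @ 3: {1,2,3,4,5,6,7,8,9,10,11,12}  [accepting]
'a' @ 4: {1,2,3,4,5,6,7,8,9,10,11,12}  [accepting]
'b' @ 5: {1,2,3,4,5,6,7,8,9,10,11,12}  [accepting]
after full input: {1,2,3,4,5,6,7,8,9,10,11,12}  (accept=1 in)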